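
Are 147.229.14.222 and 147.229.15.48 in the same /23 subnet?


Mask: 255.255.254.0
147.229.14.222 AND mask = 147.229.14.0
147.229.15.48 AND mask = 147.229.14.0
Yes, same subnet (147.229.14.0)


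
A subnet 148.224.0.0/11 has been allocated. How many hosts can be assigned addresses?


Host bits = 32 - 11 = 21
Total addresses = 2^21 = 2097152
Usable = total - 2 (network and broadcast)
Usable hosts: 2097150


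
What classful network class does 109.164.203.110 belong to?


First octet: 109
Binary: 01101101
0xxxxxxx -> Class A (1-126)
Class A, default mask 255.0.0.0 (/8)


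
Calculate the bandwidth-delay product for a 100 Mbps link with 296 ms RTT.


BDP = bandwidth * RTT
= 100 Mbps * 296 ms
= 100 * 1e6 * 296 / 1000 bits
= 29600000 bits
= 3700000 bytes
= 3613.2812 KB
BDP = 29600000 bits (3700000 bytes)


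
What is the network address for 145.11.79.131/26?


IP:   10010001.00001011.01001111.10000011
Mask: 11111111.11111111.11111111.11000000
AND operation:
Net:  10010001.00001011.01001111.10000000
Network: 145.11.79.128/26


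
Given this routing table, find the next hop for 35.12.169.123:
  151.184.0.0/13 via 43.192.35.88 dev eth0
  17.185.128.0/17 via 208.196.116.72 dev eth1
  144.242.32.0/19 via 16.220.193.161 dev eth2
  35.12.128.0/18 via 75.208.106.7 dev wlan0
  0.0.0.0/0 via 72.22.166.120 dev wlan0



Longest prefix match for 35.12.169.123:
  /13 151.184.0.0: no
  /17 17.185.128.0: no
  /19 144.242.32.0: no
  /18 35.12.128.0: MATCH
  /0 0.0.0.0: MATCH
Selected: next-hop 75.208.106.7 via wlan0 (matched /18)


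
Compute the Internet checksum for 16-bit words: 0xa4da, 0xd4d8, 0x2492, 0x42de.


Sum all words (with carry folding):
+ 0xa4da = 0xa4da
+ 0xd4d8 = 0x79b3
+ 0x2492 = 0x9e45
+ 0x42de = 0xe123
One's complement: ~0xe123
Checksum = 0x1edc


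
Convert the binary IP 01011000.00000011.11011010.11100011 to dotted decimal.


01011000 = 88
00000011 = 3
11011010 = 218
11100011 = 227
IP: 88.3.218.227


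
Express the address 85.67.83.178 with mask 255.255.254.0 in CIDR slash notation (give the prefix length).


Binary: 11111111.11111111.11111110.00000000
Count leading 1s
Prefix: /23


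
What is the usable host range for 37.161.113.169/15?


Network: 37.160.0.0
Broadcast: 37.161.255.255
First usable = network + 1
Last usable = broadcast - 1
Range: 37.160.0.1 to 37.161.255.254


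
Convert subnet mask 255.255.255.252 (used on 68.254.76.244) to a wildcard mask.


Subnet mask: 255.255.255.252
Wildcard = 255.255.255.255 - subnet mask
255 - 255 = 0
255 - 255 = 0
255 - 255 = 0
255 - 252 = 3
Wildcard: 0.0.0.3


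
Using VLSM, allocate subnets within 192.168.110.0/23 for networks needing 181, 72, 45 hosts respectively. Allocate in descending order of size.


181 hosts -> /24 (254 usable): 192.168.110.0/24
72 hosts -> /25 (126 usable): 192.168.111.0/25
45 hosts -> /26 (62 usable): 192.168.111.128/26
Allocation: 192.168.110.0/24 (181 hosts, 254 usable); 192.168.111.0/25 (72 hosts, 126 usable); 192.168.111.128/26 (45 hosts, 62 usable)


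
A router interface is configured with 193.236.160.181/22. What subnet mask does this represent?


/22 means 22 network bits, 10 host bits
Binary: 11111111111111111111110000000000
Mask: 255.255.252.0


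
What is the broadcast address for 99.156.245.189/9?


Network: 99.128.0.0/9
Host bits = 23
Set all host bits to 1:
Broadcast: 99.255.255.255


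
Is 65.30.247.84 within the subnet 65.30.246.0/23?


Subnet network: 65.30.246.0
Test IP AND mask: 65.30.246.0
Yes, 65.30.247.84 is in 65.30.246.0/23


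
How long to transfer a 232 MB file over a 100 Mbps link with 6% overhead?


Effective throughput = 100 * (1 - 6/100) = 94 Mbps
File size in Mb = 232 * 8 = 1856 Mb
Time = 1856 / 94
Time = 19.7447 seconds


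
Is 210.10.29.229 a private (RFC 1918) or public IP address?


RFC 1918 private ranges:
  10.0.0.0/8 (10.0.0.0 - 10.255.255.255)
  172.16.0.0/12 (172.16.0.0 - 172.31.255.255)
  192.168.0.0/16 (192.168.0.0 - 192.168.255.255)
Public (not in any RFC 1918 range)


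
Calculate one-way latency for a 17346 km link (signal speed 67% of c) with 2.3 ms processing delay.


Speed = 0.67 * 3e5 km/s = 201000 km/s
Propagation delay = 17346 / 201000 = 0.0863 s = 86.2985 ms
Processing delay = 2.3 ms
Total one-way latency = 88.5985 ms


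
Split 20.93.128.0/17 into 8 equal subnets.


New prefix = 17 + 3 = 20
Each subnet has 4096 addresses
  20.93.128.0/20
  20.93.144.0/20
  20.93.160.0/20
  20.93.176.0/20
  20.93.192.0/20
  20.93.208.0/20
  20.93.224.0/20
  20.93.240.0/20
Subnets: 20.93.128.0/20, 20.93.144.0/20, 20.93.160.0/20, 20.93.176.0/20, 20.93.192.0/20, 20.93.208.0/20, 20.93.224.0/20, 20.93.240.0/20


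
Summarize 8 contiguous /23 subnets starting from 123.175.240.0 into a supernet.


Original prefix: /23
Number of subnets: 8 = 2^3
New prefix = 23 - 3 = 20
Supernet: 123.175.240.0/20


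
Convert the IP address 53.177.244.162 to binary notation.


53 = 00110101
177 = 10110001
244 = 11110100
162 = 10100010
Binary: 00110101.10110001.11110100.10100010


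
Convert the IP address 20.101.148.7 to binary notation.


20 = 00010100
101 = 01100101
148 = 10010100
7 = 00000111
Binary: 00010100.01100101.10010100.00000111


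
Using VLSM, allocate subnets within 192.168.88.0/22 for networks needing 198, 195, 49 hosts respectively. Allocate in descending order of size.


198 hosts -> /24 (254 usable): 192.168.88.0/24
195 hosts -> /24 (254 usable): 192.168.89.0/24
49 hosts -> /26 (62 usable): 192.168.90.0/26
Allocation: 192.168.88.0/24 (198 hosts, 254 usable); 192.168.89.0/24 (195 hosts, 254 usable); 192.168.90.0/26 (49 hosts, 62 usable)


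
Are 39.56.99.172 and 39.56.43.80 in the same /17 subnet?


Mask: 255.255.128.0
39.56.99.172 AND mask = 39.56.0.0
39.56.43.80 AND mask = 39.56.0.0
Yes, same subnet (39.56.0.0)


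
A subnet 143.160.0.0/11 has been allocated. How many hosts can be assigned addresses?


Host bits = 32 - 11 = 21
Total addresses = 2^21 = 2097152
Usable = total - 2 (network and broadcast)
Usable hosts: 2097150


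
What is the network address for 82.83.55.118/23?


IP:   01010010.01010011.00110111.01110110
Mask: 11111111.11111111.11111110.00000000
AND operation:
Net:  01010010.01010011.00110110.00000000
Network: 82.83.54.0/23


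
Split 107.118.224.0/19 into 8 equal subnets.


New prefix = 19 + 3 = 22
Each subnet has 1024 addresses
  107.118.224.0/22
  107.118.228.0/22
  107.118.232.0/22
  107.118.236.0/22
  107.118.240.0/22
  107.118.244.0/22
  107.118.248.0/22
  107.118.252.0/22
Subnets: 107.118.224.0/22, 107.118.228.0/22, 107.118.232.0/22, 107.118.236.0/22, 107.118.240.0/22, 107.118.244.0/22, 107.118.248.0/22, 107.118.252.0/22


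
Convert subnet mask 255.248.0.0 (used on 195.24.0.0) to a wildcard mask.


Subnet mask: 255.248.0.0
Wildcard = 255.255.255.255 - subnet mask
255 - 255 = 0
255 - 248 = 7
255 - 0 = 255
255 - 0 = 255
Wildcard: 0.7.255.255


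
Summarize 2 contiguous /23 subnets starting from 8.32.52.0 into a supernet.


Original prefix: /23
Number of subnets: 2 = 2^1
New prefix = 23 - 1 = 22
Supernet: 8.32.52.0/22


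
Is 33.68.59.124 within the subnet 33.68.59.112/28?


Subnet network: 33.68.59.112
Test IP AND mask: 33.68.59.112
Yes, 33.68.59.124 is in 33.68.59.112/28


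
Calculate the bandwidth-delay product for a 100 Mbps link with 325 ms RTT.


BDP = bandwidth * RTT
= 100 Mbps * 325 ms
= 100 * 1e6 * 325 / 1000 bits
= 32500000 bits
= 4062500 bytes
= 3967.2852 KB
BDP = 32500000 bits (4062500 bytes)


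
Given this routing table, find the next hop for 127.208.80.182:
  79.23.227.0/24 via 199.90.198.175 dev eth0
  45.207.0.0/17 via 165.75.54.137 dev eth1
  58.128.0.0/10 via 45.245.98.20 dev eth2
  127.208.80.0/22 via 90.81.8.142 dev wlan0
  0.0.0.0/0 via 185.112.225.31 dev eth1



Longest prefix match for 127.208.80.182:
  /24 79.23.227.0: no
  /17 45.207.0.0: no
  /10 58.128.0.0: no
  /22 127.208.80.0: MATCH
  /0 0.0.0.0: MATCH
Selected: next-hop 90.81.8.142 via wlan0 (matched /22)


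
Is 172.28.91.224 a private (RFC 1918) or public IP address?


RFC 1918 private ranges:
  10.0.0.0/8 (10.0.0.0 - 10.255.255.255)
  172.16.0.0/12 (172.16.0.0 - 172.31.255.255)
  192.168.0.0/16 (192.168.0.0 - 192.168.255.255)
Private (in 172.16.0.0/12)


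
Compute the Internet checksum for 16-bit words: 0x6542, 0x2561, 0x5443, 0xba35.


Sum all words (with carry folding):
+ 0x6542 = 0x6542
+ 0x2561 = 0x8aa3
+ 0x5443 = 0xdee6
+ 0xba35 = 0x991c
One's complement: ~0x991c
Checksum = 0x66e3


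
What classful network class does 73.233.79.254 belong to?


First octet: 73
Binary: 01001001
0xxxxxxx -> Class A (1-126)
Class A, default mask 255.0.0.0 (/8)


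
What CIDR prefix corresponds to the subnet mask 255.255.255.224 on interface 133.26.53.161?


Binary: 11111111.11111111.11111111.11100000
Count leading 1s
Prefix: /27


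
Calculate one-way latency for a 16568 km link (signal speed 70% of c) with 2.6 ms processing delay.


Speed = 0.7 * 3e5 km/s = 210000 km/s
Propagation delay = 16568 / 210000 = 0.0789 s = 78.8952 ms
Processing delay = 2.6 ms
Total one-way latency = 81.4952 ms


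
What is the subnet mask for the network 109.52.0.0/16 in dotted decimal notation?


/16 means 16 network bits, 16 host bits
Binary: 11111111111111110000000000000000
Mask: 255.255.0.0


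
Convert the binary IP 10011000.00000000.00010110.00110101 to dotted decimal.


10011000 = 152
00000000 = 0
00010110 = 22
00110101 = 53
IP: 152.0.22.53


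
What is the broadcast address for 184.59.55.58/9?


Network: 184.0.0.0/9
Host bits = 23
Set all host bits to 1:
Broadcast: 184.127.255.255


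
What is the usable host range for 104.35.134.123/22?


Network: 104.35.132.0
Broadcast: 104.35.135.255
First usable = network + 1
Last usable = broadcast - 1
Range: 104.35.132.1 to 104.35.135.254


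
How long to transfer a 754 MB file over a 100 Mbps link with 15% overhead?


Effective throughput = 100 * (1 - 15/100) = 85 Mbps
File size in Mb = 754 * 8 = 6032 Mb
Time = 6032 / 85
Time = 70.9647 seconds


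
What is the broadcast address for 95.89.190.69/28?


Network: 95.89.190.64/28
Host bits = 4
Set all host bits to 1:
Broadcast: 95.89.190.79


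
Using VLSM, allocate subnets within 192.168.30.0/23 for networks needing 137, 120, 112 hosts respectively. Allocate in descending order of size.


137 hosts -> /24 (254 usable): 192.168.30.0/24
120 hosts -> /25 (126 usable): 192.168.31.0/25
112 hosts -> /25 (126 usable): 192.168.31.128/25
Allocation: 192.168.30.0/24 (137 hosts, 254 usable); 192.168.31.0/25 (120 hosts, 126 usable); 192.168.31.128/25 (112 hosts, 126 usable)


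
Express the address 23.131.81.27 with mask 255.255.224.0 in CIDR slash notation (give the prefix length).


Binary: 11111111.11111111.11100000.00000000
Count leading 1s
Prefix: /19


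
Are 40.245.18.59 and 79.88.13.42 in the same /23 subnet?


Mask: 255.255.254.0
40.245.18.59 AND mask = 40.245.18.0
79.88.13.42 AND mask = 79.88.12.0
No, different subnets (40.245.18.0 vs 79.88.12.0)


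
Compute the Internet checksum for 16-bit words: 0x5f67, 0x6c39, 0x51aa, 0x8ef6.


Sum all words (with carry folding):
+ 0x5f67 = 0x5f67
+ 0x6c39 = 0xcba0
+ 0x51aa = 0x1d4b
+ 0x8ef6 = 0xac41
One's complement: ~0xac41
Checksum = 0x53be


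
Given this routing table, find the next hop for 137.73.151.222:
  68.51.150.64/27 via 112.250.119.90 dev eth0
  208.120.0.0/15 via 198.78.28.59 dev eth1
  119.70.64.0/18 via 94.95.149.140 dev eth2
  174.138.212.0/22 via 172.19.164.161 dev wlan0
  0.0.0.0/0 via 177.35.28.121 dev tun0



Longest prefix match for 137.73.151.222:
  /27 68.51.150.64: no
  /15 208.120.0.0: no
  /18 119.70.64.0: no
  /22 174.138.212.0: no
  /0 0.0.0.0: MATCH
Selected: next-hop 177.35.28.121 via tun0 (matched /0)


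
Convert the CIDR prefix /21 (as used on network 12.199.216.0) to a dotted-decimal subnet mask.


/21 means 21 network bits, 11 host bits
Binary: 11111111111111111111100000000000
Mask: 255.255.248.0


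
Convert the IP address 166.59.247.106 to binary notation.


166 = 10100110
59 = 00111011
247 = 11110111
106 = 01101010
Binary: 10100110.00111011.11110111.01101010


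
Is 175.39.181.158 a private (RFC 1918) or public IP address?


RFC 1918 private ranges:
  10.0.0.0/8 (10.0.0.0 - 10.255.255.255)
  172.16.0.0/12 (172.16.0.0 - 172.31.255.255)
  192.168.0.0/16 (192.168.0.0 - 192.168.255.255)
Public (not in any RFC 1918 range)


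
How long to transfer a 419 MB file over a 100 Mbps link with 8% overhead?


Effective throughput = 100 * (1 - 8/100) = 92 Mbps
File size in Mb = 419 * 8 = 3352 Mb
Time = 3352 / 92
Time = 36.4348 seconds


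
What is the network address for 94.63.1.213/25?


IP:   01011110.00111111.00000001.11010101
Mask: 11111111.11111111.11111111.10000000
AND operation:
Net:  01011110.00111111.00000001.10000000
Network: 94.63.1.128/25


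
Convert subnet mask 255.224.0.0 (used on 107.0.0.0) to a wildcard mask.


Subnet mask: 255.224.0.0
Wildcard = 255.255.255.255 - subnet mask
255 - 255 = 0
255 - 224 = 31
255 - 0 = 255
255 - 0 = 255
Wildcard: 0.31.255.255


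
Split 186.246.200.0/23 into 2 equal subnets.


New prefix = 23 + 1 = 24
Each subnet has 256 addresses
  186.246.200.0/24
  186.246.201.0/24
Subnets: 186.246.200.0/24, 186.246.201.0/24


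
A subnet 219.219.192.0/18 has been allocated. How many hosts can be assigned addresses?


Host bits = 32 - 18 = 14
Total addresses = 2^14 = 16384
Usable = total - 2 (network and broadcast)
Usable hosts: 16382


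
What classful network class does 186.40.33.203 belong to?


First octet: 186
Binary: 10111010
10xxxxxx -> Class B (128-191)
Class B, default mask 255.255.0.0 (/16)


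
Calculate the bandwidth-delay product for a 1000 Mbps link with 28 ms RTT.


BDP = bandwidth * RTT
= 1000 Mbps * 28 ms
= 1000 * 1e6 * 28 / 1000 bits
= 28000000 bits
= 3500000 bytes
= 3417.9688 KB
BDP = 28000000 bits (3500000 bytes)


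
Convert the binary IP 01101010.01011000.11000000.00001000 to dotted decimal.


01101010 = 106
01011000 = 88
11000000 = 192
00001000 = 8
IP: 106.88.192.8


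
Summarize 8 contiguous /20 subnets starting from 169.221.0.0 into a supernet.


Original prefix: /20
Number of subnets: 8 = 2^3
New prefix = 20 - 3 = 17
Supernet: 169.221.0.0/17


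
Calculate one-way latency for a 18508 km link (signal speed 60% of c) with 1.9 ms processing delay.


Speed = 0.6 * 3e5 km/s = 180000 km/s
Propagation delay = 18508 / 180000 = 0.1028 s = 102.8222 ms
Processing delay = 1.9 ms
Total one-way latency = 104.7222 ms


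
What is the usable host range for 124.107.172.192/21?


Network: 124.107.168.0
Broadcast: 124.107.175.255
First usable = network + 1
Last usable = broadcast - 1
Range: 124.107.168.1 to 124.107.175.254


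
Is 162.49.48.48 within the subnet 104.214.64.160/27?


Subnet network: 104.214.64.160
Test IP AND mask: 162.49.48.32
No, 162.49.48.48 is not in 104.214.64.160/27


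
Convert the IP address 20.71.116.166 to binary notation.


20 = 00010100
71 = 01000111
116 = 01110100
166 = 10100110
Binary: 00010100.01000111.01110100.10100110


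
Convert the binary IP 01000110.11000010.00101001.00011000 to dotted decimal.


01000110 = 70
11000010 = 194
00101001 = 41
00011000 = 24
IP: 70.194.41.24


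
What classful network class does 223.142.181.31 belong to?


First octet: 223
Binary: 11011111
110xxxxx -> Class C (192-223)
Class C, default mask 255.255.255.0 (/24)


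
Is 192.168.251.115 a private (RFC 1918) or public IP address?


RFC 1918 private ranges:
  10.0.0.0/8 (10.0.0.0 - 10.255.255.255)
  172.16.0.0/12 (172.16.0.0 - 172.31.255.255)
  192.168.0.0/16 (192.168.0.0 - 192.168.255.255)
Private (in 192.168.0.0/16)


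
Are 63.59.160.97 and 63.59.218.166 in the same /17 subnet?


Mask: 255.255.128.0
63.59.160.97 AND mask = 63.59.128.0
63.59.218.166 AND mask = 63.59.128.0
Yes, same subnet (63.59.128.0)


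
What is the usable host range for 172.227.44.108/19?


Network: 172.227.32.0
Broadcast: 172.227.63.255
First usable = network + 1
Last usable = broadcast - 1
Range: 172.227.32.1 to 172.227.63.254


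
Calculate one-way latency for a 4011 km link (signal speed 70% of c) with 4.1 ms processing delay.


Speed = 0.7 * 3e5 km/s = 210000 km/s
Propagation delay = 4011 / 210000 = 0.0191 s = 19.1 ms
Processing delay = 4.1 ms
Total one-way latency = 23.2 ms


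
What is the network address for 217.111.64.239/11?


IP:   11011001.01101111.01000000.11101111
Mask: 11111111.11100000.00000000.00000000
AND operation:
Net:  11011001.01100000.00000000.00000000
Network: 217.96.0.0/11


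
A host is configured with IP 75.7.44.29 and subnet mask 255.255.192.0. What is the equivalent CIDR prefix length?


Binary: 11111111.11111111.11000000.00000000
Count leading 1s
Prefix: /18


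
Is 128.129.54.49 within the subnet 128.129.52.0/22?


Subnet network: 128.129.52.0
Test IP AND mask: 128.129.52.0
Yes, 128.129.54.49 is in 128.129.52.0/22


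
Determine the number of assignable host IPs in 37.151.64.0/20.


Host bits = 32 - 20 = 12
Total addresses = 2^12 = 4096
Usable = total - 2 (network and broadcast)
Usable hosts: 4094


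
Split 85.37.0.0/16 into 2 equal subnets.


New prefix = 16 + 1 = 17
Each subnet has 32768 addresses
  85.37.0.0/17
  85.37.128.0/17
Subnets: 85.37.0.0/17, 85.37.128.0/17


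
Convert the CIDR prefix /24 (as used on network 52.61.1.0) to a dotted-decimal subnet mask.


/24 means 24 network bits, 8 host bits
Binary: 11111111111111111111111100000000
Mask: 255.255.255.0


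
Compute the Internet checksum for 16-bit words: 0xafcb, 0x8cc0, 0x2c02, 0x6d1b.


Sum all words (with carry folding):
+ 0xafcb = 0xafcb
+ 0x8cc0 = 0x3c8c
+ 0x2c02 = 0x688e
+ 0x6d1b = 0xd5a9
One's complement: ~0xd5a9
Checksum = 0x2a56


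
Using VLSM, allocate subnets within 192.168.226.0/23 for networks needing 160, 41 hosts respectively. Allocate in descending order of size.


160 hosts -> /24 (254 usable): 192.168.226.0/24
41 hosts -> /26 (62 usable): 192.168.227.0/26
Allocation: 192.168.226.0/24 (160 hosts, 254 usable); 192.168.227.0/26 (41 hosts, 62 usable)


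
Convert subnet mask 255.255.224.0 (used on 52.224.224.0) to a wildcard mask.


Subnet mask: 255.255.224.0
Wildcard = 255.255.255.255 - subnet mask
255 - 255 = 0
255 - 255 = 0
255 - 224 = 31
255 - 0 = 255
Wildcard: 0.0.31.255


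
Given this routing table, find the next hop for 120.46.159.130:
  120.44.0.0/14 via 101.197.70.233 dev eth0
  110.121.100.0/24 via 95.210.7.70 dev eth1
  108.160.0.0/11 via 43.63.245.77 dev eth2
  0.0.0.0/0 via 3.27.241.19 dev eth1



Longest prefix match for 120.46.159.130:
  /14 120.44.0.0: MATCH
  /24 110.121.100.0: no
  /11 108.160.0.0: no
  /0 0.0.0.0: MATCH
Selected: next-hop 101.197.70.233 via eth0 (matched /14)


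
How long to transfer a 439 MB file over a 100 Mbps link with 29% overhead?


Effective throughput = 100 * (1 - 29/100) = 71 Mbps
File size in Mb = 439 * 8 = 3512 Mb
Time = 3512 / 71
Time = 49.4648 seconds


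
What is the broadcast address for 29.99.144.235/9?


Network: 29.0.0.0/9
Host bits = 23
Set all host bits to 1:
Broadcast: 29.127.255.255


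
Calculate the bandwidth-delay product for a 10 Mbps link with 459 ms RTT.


BDP = bandwidth * RTT
= 10 Mbps * 459 ms
= 10 * 1e6 * 459 / 1000 bits
= 4590000 bits
= 573750 bytes
= 560.3027 KB
BDP = 4590000 bits (573750 bytes)


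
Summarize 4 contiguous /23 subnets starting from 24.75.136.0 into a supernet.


Original prefix: /23
Number of subnets: 4 = 2^2
New prefix = 23 - 2 = 21
Supernet: 24.75.136.0/21


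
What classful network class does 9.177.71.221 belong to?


First octet: 9
Binary: 00001001
0xxxxxxx -> Class A (1-126)
Class A, default mask 255.0.0.0 (/8)


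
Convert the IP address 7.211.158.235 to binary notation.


7 = 00000111
211 = 11010011
158 = 10011110
235 = 11101011
Binary: 00000111.11010011.10011110.11101011


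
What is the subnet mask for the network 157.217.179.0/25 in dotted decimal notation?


/25 means 25 network bits, 7 host bits
Binary: 11111111111111111111111110000000
Mask: 255.255.255.128


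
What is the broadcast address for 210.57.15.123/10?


Network: 210.0.0.0/10
Host bits = 22
Set all host bits to 1:
Broadcast: 210.63.255.255


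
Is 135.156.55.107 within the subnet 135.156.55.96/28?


Subnet network: 135.156.55.96
Test IP AND mask: 135.156.55.96
Yes, 135.156.55.107 is in 135.156.55.96/28


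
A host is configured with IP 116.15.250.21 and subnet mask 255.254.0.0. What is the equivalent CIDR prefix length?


Binary: 11111111.11111110.00000000.00000000
Count leading 1s
Prefix: /15


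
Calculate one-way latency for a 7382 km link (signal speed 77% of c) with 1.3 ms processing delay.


Speed = 0.77 * 3e5 km/s = 231000 km/s
Propagation delay = 7382 / 231000 = 0.032 s = 31.9567 ms
Processing delay = 1.3 ms
Total one-way latency = 33.2567 ms


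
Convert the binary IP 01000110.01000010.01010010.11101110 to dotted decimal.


01000110 = 70
01000010 = 66
01010010 = 82
11101110 = 238
IP: 70.66.82.238


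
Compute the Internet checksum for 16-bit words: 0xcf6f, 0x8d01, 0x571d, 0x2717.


Sum all words (with carry folding):
+ 0xcf6f = 0xcf6f
+ 0x8d01 = 0x5c71
+ 0x571d = 0xb38e
+ 0x2717 = 0xdaa5
One's complement: ~0xdaa5
Checksum = 0x255a


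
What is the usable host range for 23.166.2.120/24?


Network: 23.166.2.0
Broadcast: 23.166.2.255
First usable = network + 1
Last usable = broadcast - 1
Range: 23.166.2.1 to 23.166.2.254


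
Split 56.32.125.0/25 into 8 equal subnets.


New prefix = 25 + 3 = 28
Each subnet has 16 addresses
  56.32.125.0/28
  56.32.125.16/28
  56.32.125.32/28
  56.32.125.48/28
  56.32.125.64/28
  56.32.125.80/28
  56.32.125.96/28
  56.32.125.112/28
Subnets: 56.32.125.0/28, 56.32.125.16/28, 56.32.125.32/28, 56.32.125.48/28, 56.32.125.64/28, 56.32.125.80/28, 56.32.125.96/28, 56.32.125.112/28


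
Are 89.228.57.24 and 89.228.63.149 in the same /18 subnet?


Mask: 255.255.192.0
89.228.57.24 AND mask = 89.228.0.0
89.228.63.149 AND mask = 89.228.0.0
Yes, same subnet (89.228.0.0)


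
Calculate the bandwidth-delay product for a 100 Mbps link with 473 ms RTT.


BDP = bandwidth * RTT
= 100 Mbps * 473 ms
= 100 * 1e6 * 473 / 1000 bits
= 47300000 bits
= 5912500 bytes
= 5773.9258 KB
BDP = 47300000 bits (5912500 bytes)


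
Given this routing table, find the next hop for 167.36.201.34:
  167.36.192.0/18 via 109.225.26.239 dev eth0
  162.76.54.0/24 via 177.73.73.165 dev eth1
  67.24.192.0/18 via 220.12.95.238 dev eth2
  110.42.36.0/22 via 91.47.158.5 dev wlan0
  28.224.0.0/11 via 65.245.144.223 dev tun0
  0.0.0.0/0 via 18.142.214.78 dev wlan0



Longest prefix match for 167.36.201.34:
  /18 167.36.192.0: MATCH
  /24 162.76.54.0: no
  /18 67.24.192.0: no
  /22 110.42.36.0: no
  /11 28.224.0.0: no
  /0 0.0.0.0: MATCH
Selected: next-hop 109.225.26.239 via eth0 (matched /18)


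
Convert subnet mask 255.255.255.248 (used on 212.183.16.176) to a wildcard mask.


Subnet mask: 255.255.255.248
Wildcard = 255.255.255.255 - subnet mask
255 - 255 = 0
255 - 255 = 0
255 - 255 = 0
255 - 248 = 7
Wildcard: 0.0.0.7


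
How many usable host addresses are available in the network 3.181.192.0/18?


Host bits = 32 - 18 = 14
Total addresses = 2^14 = 16384
Usable = total - 2 (network and broadcast)
Usable hosts: 16382


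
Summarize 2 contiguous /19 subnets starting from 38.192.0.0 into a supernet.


Original prefix: /19
Number of subnets: 2 = 2^1
New prefix = 19 - 1 = 18
Supernet: 38.192.0.0/18


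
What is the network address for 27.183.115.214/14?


IP:   00011011.10110111.01110011.11010110
Mask: 11111111.11111100.00000000.00000000
AND operation:
Net:  00011011.10110100.00000000.00000000
Network: 27.180.0.0/14


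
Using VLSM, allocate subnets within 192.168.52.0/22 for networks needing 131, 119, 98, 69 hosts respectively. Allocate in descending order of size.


131 hosts -> /24 (254 usable): 192.168.52.0/24
119 hosts -> /25 (126 usable): 192.168.53.0/25
98 hosts -> /25 (126 usable): 192.168.53.128/25
69 hosts -> /25 (126 usable): 192.168.54.0/25
Allocation: 192.168.52.0/24 (131 hosts, 254 usable); 192.168.53.0/25 (119 hosts, 126 usable); 192.168.53.128/25 (98 hosts, 126 usable); 192.168.54.0/25 (69 hosts, 126 usable)


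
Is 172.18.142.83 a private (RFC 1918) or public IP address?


RFC 1918 private ranges:
  10.0.0.0/8 (10.0.0.0 - 10.255.255.255)
  172.16.0.0/12 (172.16.0.0 - 172.31.255.255)
  192.168.0.0/16 (192.168.0.0 - 192.168.255.255)
Private (in 172.16.0.0/12)


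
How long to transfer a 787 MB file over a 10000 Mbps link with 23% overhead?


Effective throughput = 10000 * (1 - 23/100) = 7700 Mbps
File size in Mb = 787 * 8 = 6296 Mb
Time = 6296 / 7700
Time = 0.8177 seconds


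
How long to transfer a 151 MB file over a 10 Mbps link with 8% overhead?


Effective throughput = 10 * (1 - 8/100) = 9.2 Mbps
File size in Mb = 151 * 8 = 1208 Mb
Time = 1208 / 9.2
Time = 131.3043 seconds


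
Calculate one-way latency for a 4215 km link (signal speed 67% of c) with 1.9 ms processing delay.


Speed = 0.67 * 3e5 km/s = 201000 km/s
Propagation delay = 4215 / 201000 = 0.021 s = 20.9701 ms
Processing delay = 1.9 ms
Total one-way latency = 22.8701 ms


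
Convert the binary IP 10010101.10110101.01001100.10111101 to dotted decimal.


10010101 = 149
10110101 = 181
01001100 = 76
10111101 = 189
IP: 149.181.76.189


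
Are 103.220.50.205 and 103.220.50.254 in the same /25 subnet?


Mask: 255.255.255.128
103.220.50.205 AND mask = 103.220.50.128
103.220.50.254 AND mask = 103.220.50.128
Yes, same subnet (103.220.50.128)


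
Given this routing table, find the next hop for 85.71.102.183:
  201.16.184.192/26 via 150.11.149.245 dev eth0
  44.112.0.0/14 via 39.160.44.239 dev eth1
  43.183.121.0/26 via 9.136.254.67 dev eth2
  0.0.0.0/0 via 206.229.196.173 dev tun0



Longest prefix match for 85.71.102.183:
  /26 201.16.184.192: no
  /14 44.112.0.0: no
  /26 43.183.121.0: no
  /0 0.0.0.0: MATCH
Selected: next-hop 206.229.196.173 via tun0 (matched /0)


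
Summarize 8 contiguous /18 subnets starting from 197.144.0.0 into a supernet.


Original prefix: /18
Number of subnets: 8 = 2^3
New prefix = 18 - 3 = 15
Supernet: 197.144.0.0/15


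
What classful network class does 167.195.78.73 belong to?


First octet: 167
Binary: 10100111
10xxxxxx -> Class B (128-191)
Class B, default mask 255.255.0.0 (/16)


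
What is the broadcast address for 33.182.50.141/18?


Network: 33.182.0.0/18
Host bits = 14
Set all host bits to 1:
Broadcast: 33.182.63.255


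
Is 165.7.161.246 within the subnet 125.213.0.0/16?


Subnet network: 125.213.0.0
Test IP AND mask: 165.7.0.0
No, 165.7.161.246 is not in 125.213.0.0/16


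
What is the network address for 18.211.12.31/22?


IP:   00010010.11010011.00001100.00011111
Mask: 11111111.11111111.11111100.00000000
AND operation:
Net:  00010010.11010011.00001100.00000000
Network: 18.211.12.0/22


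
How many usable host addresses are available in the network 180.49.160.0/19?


Host bits = 32 - 19 = 13
Total addresses = 2^13 = 8192
Usable = total - 2 (network and broadcast)
Usable hosts: 8190


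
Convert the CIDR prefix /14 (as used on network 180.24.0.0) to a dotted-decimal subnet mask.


/14 means 14 network bits, 18 host bits
Binary: 11111111111111000000000000000000
Mask: 255.252.0.0


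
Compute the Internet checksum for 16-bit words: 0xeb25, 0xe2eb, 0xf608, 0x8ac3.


Sum all words (with carry folding):
+ 0xeb25 = 0xeb25
+ 0xe2eb = 0xce11
+ 0xf608 = 0xc41a
+ 0x8ac3 = 0x4ede
One's complement: ~0x4ede
Checksum = 0xb121


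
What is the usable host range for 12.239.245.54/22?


Network: 12.239.244.0
Broadcast: 12.239.247.255
First usable = network + 1
Last usable = broadcast - 1
Range: 12.239.244.1 to 12.239.247.254


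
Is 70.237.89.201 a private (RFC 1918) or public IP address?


RFC 1918 private ranges:
  10.0.0.0/8 (10.0.0.0 - 10.255.255.255)
  172.16.0.0/12 (172.16.0.0 - 172.31.255.255)
  192.168.0.0/16 (192.168.0.0 - 192.168.255.255)
Public (not in any RFC 1918 range)


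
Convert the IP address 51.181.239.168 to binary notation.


51 = 00110011
181 = 10110101
239 = 11101111
168 = 10101000
Binary: 00110011.10110101.11101111.10101000


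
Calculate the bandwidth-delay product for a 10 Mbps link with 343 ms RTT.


BDP = bandwidth * RTT
= 10 Mbps * 343 ms
= 10 * 1e6 * 343 / 1000 bits
= 3430000 bits
= 428750 bytes
= 418.7012 KB
BDP = 3430000 bits (428750 bytes)


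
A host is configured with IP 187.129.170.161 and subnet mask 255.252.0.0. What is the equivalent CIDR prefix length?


Binary: 11111111.11111100.00000000.00000000
Count leading 1s
Prefix: /14


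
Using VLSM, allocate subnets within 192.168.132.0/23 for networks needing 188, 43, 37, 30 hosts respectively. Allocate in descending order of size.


188 hosts -> /24 (254 usable): 192.168.132.0/24
43 hosts -> /26 (62 usable): 192.168.133.0/26
37 hosts -> /26 (62 usable): 192.168.133.64/26
30 hosts -> /27 (30 usable): 192.168.133.128/27
Allocation: 192.168.132.0/24 (188 hosts, 254 usable); 192.168.133.0/26 (43 hosts, 62 usable); 192.168.133.64/26 (37 hosts, 62 usable); 192.168.133.128/27 (30 hosts, 30 usable)


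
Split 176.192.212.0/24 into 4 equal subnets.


New prefix = 24 + 2 = 26
Each subnet has 64 addresses
  176.192.212.0/26
  176.192.212.64/26
  176.192.212.128/26
  176.192.212.192/26
Subnets: 176.192.212.0/26, 176.192.212.64/26, 176.192.212.128/26, 176.192.212.192/26


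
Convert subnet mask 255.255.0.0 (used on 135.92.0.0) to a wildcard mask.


Subnet mask: 255.255.0.0
Wildcard = 255.255.255.255 - subnet mask
255 - 255 = 0
255 - 255 = 0
255 - 0 = 255
255 - 0 = 255
Wildcard: 0.0.255.255


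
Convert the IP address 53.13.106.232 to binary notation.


53 = 00110101
13 = 00001101
106 = 01101010
232 = 11101000
Binary: 00110101.00001101.01101010.11101000


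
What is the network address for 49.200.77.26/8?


IP:   00110001.11001000.01001101.00011010
Mask: 11111111.00000000.00000000.00000000
AND operation:
Net:  00110001.00000000.00000000.00000000
Network: 49.0.0.0/8


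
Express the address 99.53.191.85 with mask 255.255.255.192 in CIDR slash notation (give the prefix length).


Binary: 11111111.11111111.11111111.11000000
Count leading 1s
Prefix: /26


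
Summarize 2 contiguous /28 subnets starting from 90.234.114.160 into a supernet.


Original prefix: /28
Number of subnets: 2 = 2^1
New prefix = 28 - 1 = 27
Supernet: 90.234.114.160/27


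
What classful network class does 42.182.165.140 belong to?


First octet: 42
Binary: 00101010
0xxxxxxx -> Class A (1-126)
Class A, default mask 255.0.0.0 (/8)


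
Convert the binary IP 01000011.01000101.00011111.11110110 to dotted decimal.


01000011 = 67
01000101 = 69
00011111 = 31
11110110 = 246
IP: 67.69.31.246


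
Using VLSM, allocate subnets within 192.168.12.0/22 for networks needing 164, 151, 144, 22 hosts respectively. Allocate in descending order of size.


164 hosts -> /24 (254 usable): 192.168.12.0/24
151 hosts -> /24 (254 usable): 192.168.13.0/24
144 hosts -> /24 (254 usable): 192.168.14.0/24
22 hosts -> /27 (30 usable): 192.168.15.0/27
Allocation: 192.168.12.0/24 (164 hosts, 254 usable); 192.168.13.0/24 (151 hosts, 254 usable); 192.168.14.0/24 (144 hosts, 254 usable); 192.168.15.0/27 (22 hosts, 30 usable)


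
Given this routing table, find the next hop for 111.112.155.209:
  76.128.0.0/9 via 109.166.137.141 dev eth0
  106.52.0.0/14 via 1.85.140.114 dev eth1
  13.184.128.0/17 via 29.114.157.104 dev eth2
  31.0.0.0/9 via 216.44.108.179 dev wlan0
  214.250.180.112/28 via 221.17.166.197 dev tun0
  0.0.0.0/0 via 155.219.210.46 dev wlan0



Longest prefix match for 111.112.155.209:
  /9 76.128.0.0: no
  /14 106.52.0.0: no
  /17 13.184.128.0: no
  /9 31.0.0.0: no
  /28 214.250.180.112: no
  /0 0.0.0.0: MATCH
Selected: next-hop 155.219.210.46 via wlan0 (matched /0)


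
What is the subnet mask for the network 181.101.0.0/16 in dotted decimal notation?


/16 means 16 network bits, 16 host bits
Binary: 11111111111111110000000000000000
Mask: 255.255.0.0


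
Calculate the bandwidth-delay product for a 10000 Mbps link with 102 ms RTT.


BDP = bandwidth * RTT
= 10000 Mbps * 102 ms
= 10000 * 1e6 * 102 / 1000 bits
= 1020000000 bits
= 127500000 bytes
= 124511.7188 KB
BDP = 1020000000 bits (127500000 bytes)


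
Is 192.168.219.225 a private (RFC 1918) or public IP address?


RFC 1918 private ranges:
  10.0.0.0/8 (10.0.0.0 - 10.255.255.255)
  172.16.0.0/12 (172.16.0.0 - 172.31.255.255)
  192.168.0.0/16 (192.168.0.0 - 192.168.255.255)
Private (in 192.168.0.0/16)


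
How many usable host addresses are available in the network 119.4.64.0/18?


Host bits = 32 - 18 = 14
Total addresses = 2^14 = 16384
Usable = total - 2 (network and broadcast)
Usable hosts: 16382


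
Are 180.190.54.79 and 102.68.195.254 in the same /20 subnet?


Mask: 255.255.240.0
180.190.54.79 AND mask = 180.190.48.0
102.68.195.254 AND mask = 102.68.192.0
No, different subnets (180.190.48.0 vs 102.68.192.0)


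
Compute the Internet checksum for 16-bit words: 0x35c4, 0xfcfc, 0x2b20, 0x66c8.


Sum all words (with carry folding):
+ 0x35c4 = 0x35c4
+ 0xfcfc = 0x32c1
+ 0x2b20 = 0x5de1
+ 0x66c8 = 0xc4a9
One's complement: ~0xc4a9
Checksum = 0x3b56


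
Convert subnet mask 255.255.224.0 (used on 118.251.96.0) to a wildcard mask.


Subnet mask: 255.255.224.0
Wildcard = 255.255.255.255 - subnet mask
255 - 255 = 0
255 - 255 = 0
255 - 224 = 31
255 - 0 = 255
Wildcard: 0.0.31.255


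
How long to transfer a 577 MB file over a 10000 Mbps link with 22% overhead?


Effective throughput = 10000 * (1 - 22/100) = 7800 Mbps
File size in Mb = 577 * 8 = 4616 Mb
Time = 4616 / 7800
Time = 0.5918 seconds


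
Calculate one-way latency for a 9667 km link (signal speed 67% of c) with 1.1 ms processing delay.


Speed = 0.67 * 3e5 km/s = 201000 km/s
Propagation delay = 9667 / 201000 = 0.0481 s = 48.0945 ms
Processing delay = 1.1 ms
Total one-way latency = 49.1945 ms


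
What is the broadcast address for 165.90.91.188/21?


Network: 165.90.88.0/21
Host bits = 11
Set all host bits to 1:
Broadcast: 165.90.95.255


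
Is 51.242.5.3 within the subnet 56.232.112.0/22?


Subnet network: 56.232.112.0
Test IP AND mask: 51.242.4.0
No, 51.242.5.3 is not in 56.232.112.0/22


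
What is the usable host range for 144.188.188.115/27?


Network: 144.188.188.96
Broadcast: 144.188.188.127
First usable = network + 1
Last usable = broadcast - 1
Range: 144.188.188.97 to 144.188.188.126


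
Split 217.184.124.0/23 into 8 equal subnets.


New prefix = 23 + 3 = 26
Each subnet has 64 addresses
  217.184.124.0/26
  217.184.124.64/26
  217.184.124.128/26
  217.184.124.192/26
  217.184.125.0/26
  217.184.125.64/26
  217.184.125.128/26
  217.184.125.192/26
Subnets: 217.184.124.0/26, 217.184.124.64/26, 217.184.124.128/26, 217.184.124.192/26, 217.184.125.0/26, 217.184.125.64/26, 217.184.125.128/26, 217.184.125.192/26


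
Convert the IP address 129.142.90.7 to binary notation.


129 = 10000001
142 = 10001110
90 = 01011010
7 = 00000111
Binary: 10000001.10001110.01011010.00000111


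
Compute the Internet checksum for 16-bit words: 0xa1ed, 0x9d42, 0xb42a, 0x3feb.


Sum all words (with carry folding):
+ 0xa1ed = 0xa1ed
+ 0x9d42 = 0x3f30
+ 0xb42a = 0xf35a
+ 0x3feb = 0x3346
One's complement: ~0x3346
Checksum = 0xccb9


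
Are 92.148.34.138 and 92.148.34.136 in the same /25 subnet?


Mask: 255.255.255.128
92.148.34.138 AND mask = 92.148.34.128
92.148.34.136 AND mask = 92.148.34.128
Yes, same subnet (92.148.34.128)


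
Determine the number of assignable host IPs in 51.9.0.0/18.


Host bits = 32 - 18 = 14
Total addresses = 2^14 = 16384
Usable = total - 2 (network and broadcast)
Usable hosts: 16382


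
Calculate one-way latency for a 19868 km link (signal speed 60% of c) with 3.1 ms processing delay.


Speed = 0.6 * 3e5 km/s = 180000 km/s
Propagation delay = 19868 / 180000 = 0.1104 s = 110.3778 ms
Processing delay = 3.1 ms
Total one-way latency = 113.4778 ms


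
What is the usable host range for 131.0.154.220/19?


Network: 131.0.128.0
Broadcast: 131.0.159.255
First usable = network + 1
Last usable = broadcast - 1
Range: 131.0.128.1 to 131.0.159.254


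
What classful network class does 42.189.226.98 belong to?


First octet: 42
Binary: 00101010
0xxxxxxx -> Class A (1-126)
Class A, default mask 255.0.0.0 (/8)


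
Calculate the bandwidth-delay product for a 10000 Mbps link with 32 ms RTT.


BDP = bandwidth * RTT
= 10000 Mbps * 32 ms
= 10000 * 1e6 * 32 / 1000 bits
= 320000000 bits
= 40000000 bytes
= 39062.5 KB
BDP = 320000000 bits (40000000 bytes)


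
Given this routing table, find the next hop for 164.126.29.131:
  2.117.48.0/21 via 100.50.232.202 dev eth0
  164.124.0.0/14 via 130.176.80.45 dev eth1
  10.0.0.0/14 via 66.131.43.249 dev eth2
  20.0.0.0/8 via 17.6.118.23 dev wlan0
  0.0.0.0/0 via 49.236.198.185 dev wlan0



Longest prefix match for 164.126.29.131:
  /21 2.117.48.0: no
  /14 164.124.0.0: MATCH
  /14 10.0.0.0: no
  /8 20.0.0.0: no
  /0 0.0.0.0: MATCH
Selected: next-hop 130.176.80.45 via eth1 (matched /14)


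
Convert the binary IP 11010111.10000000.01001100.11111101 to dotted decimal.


11010111 = 215
10000000 = 128
01001100 = 76
11111101 = 253
IP: 215.128.76.253


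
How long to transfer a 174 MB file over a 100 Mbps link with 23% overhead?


Effective throughput = 100 * (1 - 23/100) = 77 Mbps
File size in Mb = 174 * 8 = 1392 Mb
Time = 1392 / 77
Time = 18.0779 seconds


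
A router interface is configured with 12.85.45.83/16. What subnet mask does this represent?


/16 means 16 network bits, 16 host bits
Binary: 11111111111111110000000000000000
Mask: 255.255.0.0


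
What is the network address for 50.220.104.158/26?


IP:   00110010.11011100.01101000.10011110
Mask: 11111111.11111111.11111111.11000000
AND operation:
Net:  00110010.11011100.01101000.10000000
Network: 50.220.104.128/26


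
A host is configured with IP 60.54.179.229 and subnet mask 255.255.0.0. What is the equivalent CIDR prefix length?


Binary: 11111111.11111111.00000000.00000000
Count leading 1s
Prefix: /16


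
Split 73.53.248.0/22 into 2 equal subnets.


New prefix = 22 + 1 = 23
Each subnet has 512 addresses
  73.53.248.0/23
  73.53.250.0/23
Subnets: 73.53.248.0/23, 73.53.250.0/23


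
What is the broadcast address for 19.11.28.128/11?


Network: 19.0.0.0/11
Host bits = 21
Set all host bits to 1:
Broadcast: 19.31.255.255


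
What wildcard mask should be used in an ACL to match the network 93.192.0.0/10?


Subnet mask: 255.192.0.0
Wildcard = 255.255.255.255 - subnet mask
255 - 255 = 0
255 - 192 = 63
255 - 0 = 255
255 - 0 = 255
Wildcard: 0.63.255.255


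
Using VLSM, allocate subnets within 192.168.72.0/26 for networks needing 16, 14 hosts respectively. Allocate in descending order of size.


16 hosts -> /27 (30 usable): 192.168.72.0/27
14 hosts -> /28 (14 usable): 192.168.72.32/28
Allocation: 192.168.72.0/27 (16 hosts, 30 usable); 192.168.72.32/28 (14 hosts, 14 usable)


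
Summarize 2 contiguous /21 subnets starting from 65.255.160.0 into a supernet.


Original prefix: /21
Number of subnets: 2 = 2^1
New prefix = 21 - 1 = 20
Supernet: 65.255.160.0/20


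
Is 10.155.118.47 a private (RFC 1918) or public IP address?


RFC 1918 private ranges:
  10.0.0.0/8 (10.0.0.0 - 10.255.255.255)
  172.16.0.0/12 (172.16.0.0 - 172.31.255.255)
  192.168.0.0/16 (192.168.0.0 - 192.168.255.255)
Private (in 10.0.0.0/8)


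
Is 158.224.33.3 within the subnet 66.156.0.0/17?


Subnet network: 66.156.0.0
Test IP AND mask: 158.224.0.0
No, 158.224.33.3 is not in 66.156.0.0/17
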